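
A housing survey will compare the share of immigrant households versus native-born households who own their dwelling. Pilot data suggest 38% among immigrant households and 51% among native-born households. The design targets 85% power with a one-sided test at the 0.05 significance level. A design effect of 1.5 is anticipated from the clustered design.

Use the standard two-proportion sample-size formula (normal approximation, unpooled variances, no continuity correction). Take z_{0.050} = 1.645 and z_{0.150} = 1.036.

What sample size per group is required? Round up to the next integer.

n = 310 per group

n = (z_α + z_β)² · [p₁(1−p₁) + p₂(1−p₂)] / (p₁ − p₂)²
  = (1.645 + 1.036)² · (0.38·0.62 + 0.51·0.49) / (-0.13)²
  = (2.681)² · (0.2356 + 0.2499) / 0.0169
  = 7.1878 · 0.4855 / 0.0169
  = 206.49
Design effect: 1.5 × 206.49 = 309.73.
Round up → n = 310 per group.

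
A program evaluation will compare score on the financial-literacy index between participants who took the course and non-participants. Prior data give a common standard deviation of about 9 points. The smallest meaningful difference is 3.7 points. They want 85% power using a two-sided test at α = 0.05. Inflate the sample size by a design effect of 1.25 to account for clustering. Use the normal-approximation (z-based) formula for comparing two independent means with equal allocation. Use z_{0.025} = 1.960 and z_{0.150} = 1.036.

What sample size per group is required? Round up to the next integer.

n = 133 per group

n = (z_{α/2} + z_β)² · (σ₁² + σ₂²) / δ²
  = (1.960 + 1.036)² · (2·9² = 162) / 3.7²
  = 8.9760 · 162 / 13.69
  = 106.22
Design effect: 1.25 × 106.22 = 132.77.
Round up → n = 133 per group.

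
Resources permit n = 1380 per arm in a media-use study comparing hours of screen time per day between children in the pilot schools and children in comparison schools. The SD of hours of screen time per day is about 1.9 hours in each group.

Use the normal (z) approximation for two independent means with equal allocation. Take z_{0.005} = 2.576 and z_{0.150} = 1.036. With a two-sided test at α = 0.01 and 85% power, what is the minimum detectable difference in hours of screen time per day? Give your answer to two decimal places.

δ = (z_{α/2} + z_β) · √((σ₁²+σ₂²)/n)
  = (2.576 + 1.036) · √(7.22/1380)
  = 3.612 · √0.00523
  = 3.612 · 0.0723
  = 0.2613

Minimum detectable difference ≈ 0.26 hours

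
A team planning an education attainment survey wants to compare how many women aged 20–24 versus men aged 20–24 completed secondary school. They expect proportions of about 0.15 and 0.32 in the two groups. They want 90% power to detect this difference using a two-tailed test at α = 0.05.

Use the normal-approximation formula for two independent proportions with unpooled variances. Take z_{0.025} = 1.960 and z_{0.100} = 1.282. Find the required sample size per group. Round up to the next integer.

n = (z_{α/2} + z_β)² · [p₁(1−p₁) + p₂(1−p₂)] / (p₁ − p₂)²
  = (1.960 + 1.282)² · (0.15·0.85 + 0.32·0.68) / (-0.17)²
  = (3.242)² · (0.1275 + 0.2176) / 0.0289
  = 10.5106 · 0.3451 / 0.0289
  = 125.51
Round up → n = 126 per group.

n = 126 per group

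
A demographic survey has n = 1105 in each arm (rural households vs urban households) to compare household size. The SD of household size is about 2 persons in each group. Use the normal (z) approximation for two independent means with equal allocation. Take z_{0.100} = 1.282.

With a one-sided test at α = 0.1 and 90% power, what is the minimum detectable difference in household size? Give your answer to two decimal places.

δ = (z_α + z_β) · √((σ₁²+σ₂²)/n)
  = (1.282 + 1.282) · √(8/1105)
  = 2.564 · √0.00724
  = 2.564 · 0.0851
  = 0.2182

Minimum detectable difference ≈ 0.22 persons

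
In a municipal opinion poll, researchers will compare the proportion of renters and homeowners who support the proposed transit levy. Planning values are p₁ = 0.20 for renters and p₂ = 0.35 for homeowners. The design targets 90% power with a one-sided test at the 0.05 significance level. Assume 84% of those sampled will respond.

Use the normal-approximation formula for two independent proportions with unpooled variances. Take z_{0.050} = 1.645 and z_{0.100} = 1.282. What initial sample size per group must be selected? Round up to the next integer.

n = 176 per group

n = (z_α + z_β)² · [p₁(1−p₁) + p₂(1−p₂)] / (p₁ − p₂)²
  = (1.645 + 1.282)² · (0.20·0.80 + 0.35·0.65) / (-0.15)²
  = (2.927)² · (0.1600 + 0.2275) / 0.0225
  = 8.5673 · 0.3875 / 0.0225
  = 147.55
Adjust for 84% response: 147.55 / 0.84 = 175.65.
Round up → n = 176 per group.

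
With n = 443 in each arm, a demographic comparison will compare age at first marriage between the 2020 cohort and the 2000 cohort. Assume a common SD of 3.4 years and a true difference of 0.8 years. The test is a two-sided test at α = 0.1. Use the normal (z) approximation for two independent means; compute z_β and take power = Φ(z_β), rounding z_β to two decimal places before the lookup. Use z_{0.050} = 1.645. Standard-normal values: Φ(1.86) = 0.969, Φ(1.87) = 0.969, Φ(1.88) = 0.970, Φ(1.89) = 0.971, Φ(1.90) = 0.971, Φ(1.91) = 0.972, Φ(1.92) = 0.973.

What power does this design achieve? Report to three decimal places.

z_β = δ·√(n/(σ₁²+σ₂²)) − z_{α/2}
    = 0.8 · √(443/23.12) − 1.645
    = 0.8 · 4.37732 − 1.645
    = 3.5019 − 1.645 = 1.8569 → 1.86
Power = Φ(1.86) = 0.969.

Power ≈ 0.969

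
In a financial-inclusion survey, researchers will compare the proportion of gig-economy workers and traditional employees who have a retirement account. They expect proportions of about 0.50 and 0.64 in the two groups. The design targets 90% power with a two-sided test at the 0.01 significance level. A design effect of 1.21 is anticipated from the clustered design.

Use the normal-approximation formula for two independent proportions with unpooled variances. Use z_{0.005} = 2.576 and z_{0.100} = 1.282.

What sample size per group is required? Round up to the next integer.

n = 442 per group

n = (z_{α/2} + z_β)² · [p₁(1−p₁) + p₂(1−p₂)] / (p₁ − p₂)²
  = (2.576 + 1.282)² · (0.50·0.50 + 0.64·0.36) / (-0.14)²
  = (3.858)² · (0.2500 + 0.2304) / 0.0196
  = 14.8842 · 0.4804 / 0.0196
  = 364.81
Design effect: 1.21 × 364.81 = 441.42.
Round up → n = 442 per group.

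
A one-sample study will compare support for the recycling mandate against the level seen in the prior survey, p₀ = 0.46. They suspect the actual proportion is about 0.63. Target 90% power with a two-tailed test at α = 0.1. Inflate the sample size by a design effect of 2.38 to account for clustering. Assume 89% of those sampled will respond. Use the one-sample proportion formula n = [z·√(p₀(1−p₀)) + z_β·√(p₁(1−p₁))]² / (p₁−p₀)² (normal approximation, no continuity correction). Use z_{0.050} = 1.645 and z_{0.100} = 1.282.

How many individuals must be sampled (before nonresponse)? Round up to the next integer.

n = 192

n = [z_{α/2}·√(p₀q₀) + z_β·√(p₁q₁)]² / (p₁ − p₀)²
  = [1.645·√(0.46·0.54) + 1.282·√(0.63·0.37)]² / (0.17)²
  = [1.645·0.4984 + 1.282·0.4828]² / 0.0289
  = [1.4388]² / 0.0289
  = 71.63
Design effect: 2.38 × 71.63 = 170.49.
Adjust for 89% response: 170.49 / 0.89 = 191.56.
Round up → n = 192.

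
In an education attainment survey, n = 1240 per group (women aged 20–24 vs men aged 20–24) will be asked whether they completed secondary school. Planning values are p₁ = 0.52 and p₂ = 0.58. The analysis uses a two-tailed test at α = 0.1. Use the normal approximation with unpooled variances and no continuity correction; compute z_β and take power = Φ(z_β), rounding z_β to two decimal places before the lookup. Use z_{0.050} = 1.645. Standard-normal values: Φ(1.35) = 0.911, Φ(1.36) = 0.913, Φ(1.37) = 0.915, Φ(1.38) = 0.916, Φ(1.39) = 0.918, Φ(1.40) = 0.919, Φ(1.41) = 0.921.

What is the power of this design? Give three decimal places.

z_β = |p₁−p₂|·√(n/[p₁q₁+p₂q₂]) − z_{α/2}
    = 0.06 · √(1240/0.4932) − 1.645
    = 0.06 · 50.1417 − 1.645
    = 3.0085 − 1.645 = 1.3635 → 1.36
Power = Φ(1.36) = 0.913.

Power ≈ 0.913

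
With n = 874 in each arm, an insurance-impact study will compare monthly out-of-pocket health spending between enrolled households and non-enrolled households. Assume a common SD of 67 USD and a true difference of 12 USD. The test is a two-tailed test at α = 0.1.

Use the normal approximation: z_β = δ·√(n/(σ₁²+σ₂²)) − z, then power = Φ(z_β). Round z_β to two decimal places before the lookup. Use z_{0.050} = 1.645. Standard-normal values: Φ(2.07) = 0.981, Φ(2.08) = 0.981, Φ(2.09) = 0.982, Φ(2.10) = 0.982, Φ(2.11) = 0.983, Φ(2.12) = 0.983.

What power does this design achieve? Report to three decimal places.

z_β = δ·√(n/(σ₁²+σ₂²)) − z_{α/2}
    = 12 · √(874/8978) − 1.645
    = 12 · 0.31201 − 1.645
    = 3.7441 − 1.645 = 2.0991 → 2.10
Power = Φ(2.10) = 0.982.

Power ≈ 0.982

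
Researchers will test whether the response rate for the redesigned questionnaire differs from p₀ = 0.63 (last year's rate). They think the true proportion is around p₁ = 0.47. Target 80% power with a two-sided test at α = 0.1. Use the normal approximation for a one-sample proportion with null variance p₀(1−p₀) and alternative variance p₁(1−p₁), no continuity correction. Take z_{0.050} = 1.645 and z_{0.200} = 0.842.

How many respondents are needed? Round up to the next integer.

n = [z_{α/2}·√(p₀q₀) + z_β·√(p₁q₁)]² / (p₁ − p₀)²
  = [1.645·√(0.63·0.37) + 0.842·√(0.47·0.53)]² / (-0.16)²
  = [1.645·0.4828 + 0.842·0.4991]² / 0.0256
  = [1.2145]² / 0.0256
  = 57.61
Round up → n = 58.

n = 58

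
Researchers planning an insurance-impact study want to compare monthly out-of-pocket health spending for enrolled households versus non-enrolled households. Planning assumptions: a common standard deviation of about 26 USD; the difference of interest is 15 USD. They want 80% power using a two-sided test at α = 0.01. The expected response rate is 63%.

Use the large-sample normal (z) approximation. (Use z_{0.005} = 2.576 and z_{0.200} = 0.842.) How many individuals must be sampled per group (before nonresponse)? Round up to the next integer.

n = 112 per group

n = (z_{α/2} + z_β)² · (σ₁² + σ₂²) / δ²
  = (2.576 + 0.842)² · (2·26² = 1352) / 15²
  = 11.6827 · 1352 / 225
  = 70.20
Adjust for 63% response: 70.20 / 0.63 = 111.43.
Round up → n = 112 per group.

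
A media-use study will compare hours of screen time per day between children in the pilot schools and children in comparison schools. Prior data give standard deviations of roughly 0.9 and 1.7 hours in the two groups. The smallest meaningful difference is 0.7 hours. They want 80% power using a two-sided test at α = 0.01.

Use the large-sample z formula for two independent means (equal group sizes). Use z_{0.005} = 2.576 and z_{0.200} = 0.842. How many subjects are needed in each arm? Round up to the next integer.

n = (z_{α/2} + z_β)² · (σ₁² + σ₂²) / δ²
  = (2.576 + 0.842)² · (0.9² + 1.7² = 3.7) / 0.7²
  = 11.6827 · 3.7 / 0.49
  = 88.22
Round up → n = 89 per group.

n = 89 per group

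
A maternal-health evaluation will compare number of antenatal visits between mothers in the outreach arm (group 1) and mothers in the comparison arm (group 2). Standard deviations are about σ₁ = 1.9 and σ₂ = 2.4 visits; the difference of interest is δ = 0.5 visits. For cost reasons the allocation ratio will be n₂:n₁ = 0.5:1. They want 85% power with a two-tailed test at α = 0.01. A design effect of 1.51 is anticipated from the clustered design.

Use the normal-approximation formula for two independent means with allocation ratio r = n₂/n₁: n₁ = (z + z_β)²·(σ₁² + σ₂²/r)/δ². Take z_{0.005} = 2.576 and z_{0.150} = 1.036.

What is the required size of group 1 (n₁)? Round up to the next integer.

n₁ = 1193

n₁ = (z_{α/2} + z_β)² · (σ₁² + σ₂²/r) / δ²
   = (2.576 + 1.036)² · (1.9² + 2.4²/0.5) / 0.5²
   = 13.0465 · (3.61 + 11.52) / 0.25
   = 13.0465 · 15.13 / 0.25
   = 789.58
Design effect: 1.51 × 789.58 = 1192.26.
Round up → n₁ = 1193; n₂ = r·n₁ = 0.5 × 1193 = 597.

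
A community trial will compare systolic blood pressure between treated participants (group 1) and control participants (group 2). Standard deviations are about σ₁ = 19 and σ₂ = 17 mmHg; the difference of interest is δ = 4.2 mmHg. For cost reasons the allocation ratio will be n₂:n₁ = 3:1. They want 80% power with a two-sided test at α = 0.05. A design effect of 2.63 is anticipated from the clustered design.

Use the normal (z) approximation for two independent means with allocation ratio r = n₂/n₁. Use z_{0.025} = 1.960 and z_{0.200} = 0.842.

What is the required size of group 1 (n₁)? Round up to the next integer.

n₁ = (z_{α/2} + z_β)² · (σ₁² + σ₂²/r) / δ²
   = (1.960 + 0.842)² · (19² + 17²/3) / 4.2²
   = 7.8512 · (361 + 96.3333) / 17.64
   = 7.8512 · 457.3333 / 17.64
   = 203.55
Design effect: 2.63 × 203.55 = 535.34.
Round up → n₁ = 536; n₂ = r·n₁ = 3 × 536 = 1608.

n₁ = 536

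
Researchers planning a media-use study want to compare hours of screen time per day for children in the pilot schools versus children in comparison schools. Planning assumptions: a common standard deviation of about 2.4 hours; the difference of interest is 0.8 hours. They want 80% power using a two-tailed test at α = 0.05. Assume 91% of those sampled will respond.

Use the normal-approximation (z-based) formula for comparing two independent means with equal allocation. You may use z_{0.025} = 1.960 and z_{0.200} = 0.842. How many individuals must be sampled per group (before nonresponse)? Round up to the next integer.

n = (z_{α/2} + z_β)² · (σ₁² + σ₂²) / δ²
  = (1.960 + 0.842)² · (2·2.4² = 11.52) / 0.8²
  = 7.8512 · 11.52 / 0.64
  = 141.32
Adjust for 91% response: 141.32 / 0.91 = 155.30.
Round up → n = 156 per group.

n = 156 per group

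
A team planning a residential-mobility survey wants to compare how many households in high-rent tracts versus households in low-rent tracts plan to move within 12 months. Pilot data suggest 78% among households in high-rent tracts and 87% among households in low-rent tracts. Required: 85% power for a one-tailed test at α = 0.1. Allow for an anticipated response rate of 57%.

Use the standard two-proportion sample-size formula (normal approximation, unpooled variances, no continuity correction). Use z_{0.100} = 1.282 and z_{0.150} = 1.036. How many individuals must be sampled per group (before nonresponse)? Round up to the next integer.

n = 332 per group

n = (z_α + z_β)² · [p₁(1−p₁) + p₂(1−p₂)] / (p₁ − p₂)²
  = (1.282 + 1.036)² · (0.78·0.22 + 0.87·0.13) / (-0.09)²
  = (2.318)² · (0.1716 + 0.1131) / 0.0081
  = 5.3731 · 0.2847 / 0.0081
  = 188.86
Adjust for 57% response: 188.86 / 0.57 = 331.33.
Round up → n = 332 per group.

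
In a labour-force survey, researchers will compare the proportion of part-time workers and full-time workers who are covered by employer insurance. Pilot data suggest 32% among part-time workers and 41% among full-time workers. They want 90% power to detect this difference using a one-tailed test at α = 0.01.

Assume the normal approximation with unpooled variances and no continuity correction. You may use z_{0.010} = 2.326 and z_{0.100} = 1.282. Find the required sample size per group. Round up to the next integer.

n = 739 per group

n = (z_α + z_β)² · [p₁(1−p₁) + p₂(1−p₂)] / (p₁ − p₂)²
  = (2.326 + 1.282)² · (0.32·0.68 + 0.41·0.59) / (-0.09)²
  = (3.608)² · (0.2176 + 0.2419) / 0.0081
  = 13.0177 · 0.4595 / 0.0081
  = 738.47
Round up → n = 739 per group.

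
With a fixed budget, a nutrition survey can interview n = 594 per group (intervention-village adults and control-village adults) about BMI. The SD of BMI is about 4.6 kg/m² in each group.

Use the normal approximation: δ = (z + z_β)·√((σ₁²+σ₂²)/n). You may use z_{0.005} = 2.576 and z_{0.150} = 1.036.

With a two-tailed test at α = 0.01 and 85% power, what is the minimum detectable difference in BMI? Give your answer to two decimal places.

Minimum detectable difference ≈ 0.96 kg/m²

δ = (z_{α/2} + z_β) · √((σ₁²+σ₂²)/n)
  = (2.576 + 1.036) · √(42.32/594)
  = 3.612 · √0.07125
  = 3.612 · 0.2669
  = 0.9641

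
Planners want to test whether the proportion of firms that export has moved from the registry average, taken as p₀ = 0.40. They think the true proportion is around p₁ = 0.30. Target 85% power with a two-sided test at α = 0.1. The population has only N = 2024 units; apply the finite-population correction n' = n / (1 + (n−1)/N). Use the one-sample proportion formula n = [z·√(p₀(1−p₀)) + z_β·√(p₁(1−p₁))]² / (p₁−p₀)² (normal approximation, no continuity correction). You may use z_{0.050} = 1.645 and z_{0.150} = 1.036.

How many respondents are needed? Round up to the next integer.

n = [z_{α/2}·√(p₀q₀) + z_β·√(p₁q₁)]² / (p₁ − p₀)²
  = [1.645·√(0.40·0.60) + 1.036·√(0.30·0.70)]² / (-0.10)²
  = [1.645·0.4899 + 1.036·0.4583]² / 0.0100
  = [1.2806]² / 0.0100
  = 164.00
Finite-population correction (N = 2024): 164.00 / (1 + (164.00 − 1)/2024) = 151.78.
Round up → n = 152.

n = 152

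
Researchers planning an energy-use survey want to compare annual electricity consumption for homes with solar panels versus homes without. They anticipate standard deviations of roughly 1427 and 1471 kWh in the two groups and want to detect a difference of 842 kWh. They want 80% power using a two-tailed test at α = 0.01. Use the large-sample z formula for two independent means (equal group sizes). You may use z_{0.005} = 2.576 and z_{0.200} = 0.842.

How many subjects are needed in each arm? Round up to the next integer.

n = (z_{α/2} + z_β)² · (σ₁² + σ₂²) / δ²
  = (2.576 + 0.842)² · (1427² + 1471² = 4200170) / 842²
  = 11.6827 · 4200170 / 708964
  = 69.21
Round up → n = 70 per group.

n = 70 per group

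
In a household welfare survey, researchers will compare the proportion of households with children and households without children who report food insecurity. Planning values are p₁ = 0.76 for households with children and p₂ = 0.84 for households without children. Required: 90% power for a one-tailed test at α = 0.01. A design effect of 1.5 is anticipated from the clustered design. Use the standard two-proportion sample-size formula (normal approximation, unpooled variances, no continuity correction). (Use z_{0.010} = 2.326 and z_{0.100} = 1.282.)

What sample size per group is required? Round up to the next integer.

n = (z_α + z_β)² · [p₁(1−p₁) + p₂(1−p₂)] / (p₁ − p₂)²
  = (2.326 + 1.282)² · (0.76·0.24 + 0.84·0.16) / (-0.08)²
  = (3.608)² · (0.1824 + 0.1344) / 0.0064
  = 13.0177 · 0.3168 / 0.0064
  = 644.37
Design effect: 1.5 × 644.37 = 966.56.
Round up → n = 967 per group.

n = 967 per group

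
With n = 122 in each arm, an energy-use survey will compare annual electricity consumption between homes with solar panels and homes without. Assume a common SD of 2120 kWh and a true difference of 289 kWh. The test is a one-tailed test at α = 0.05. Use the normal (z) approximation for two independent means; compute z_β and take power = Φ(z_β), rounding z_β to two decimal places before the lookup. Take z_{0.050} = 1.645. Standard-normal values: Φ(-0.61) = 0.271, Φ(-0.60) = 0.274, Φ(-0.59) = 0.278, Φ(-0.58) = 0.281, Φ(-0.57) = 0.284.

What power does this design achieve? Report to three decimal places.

z_β = δ·√(n/(σ₁²+σ₂²)) − z_α
    = 289 · √(122/8988800) − 1.645
    = 289 · 0.00368 − 1.645
    = 1.0647 − 1.645 = -0.5803 → -0.58
Power = Φ(-0.58) = 0.281.

Power ≈ 0.281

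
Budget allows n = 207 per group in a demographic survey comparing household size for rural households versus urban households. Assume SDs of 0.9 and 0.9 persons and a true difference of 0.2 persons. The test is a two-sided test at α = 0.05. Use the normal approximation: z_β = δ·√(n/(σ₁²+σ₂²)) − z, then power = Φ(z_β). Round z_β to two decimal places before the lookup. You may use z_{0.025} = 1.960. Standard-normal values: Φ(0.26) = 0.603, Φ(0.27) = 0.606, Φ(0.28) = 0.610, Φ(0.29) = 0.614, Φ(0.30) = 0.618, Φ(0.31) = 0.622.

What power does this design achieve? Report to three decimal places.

z_β = δ·√(n/(σ₁²+σ₂²)) − z_{α/2}
    = 0.2 · √(207/1.62) − 1.960
    = 0.2 · 11.30388 − 1.960
    = 2.2608 − 1.960 = 0.3008 → 0.30
Power = Φ(0.30) = 0.618.

Power ≈ 0.618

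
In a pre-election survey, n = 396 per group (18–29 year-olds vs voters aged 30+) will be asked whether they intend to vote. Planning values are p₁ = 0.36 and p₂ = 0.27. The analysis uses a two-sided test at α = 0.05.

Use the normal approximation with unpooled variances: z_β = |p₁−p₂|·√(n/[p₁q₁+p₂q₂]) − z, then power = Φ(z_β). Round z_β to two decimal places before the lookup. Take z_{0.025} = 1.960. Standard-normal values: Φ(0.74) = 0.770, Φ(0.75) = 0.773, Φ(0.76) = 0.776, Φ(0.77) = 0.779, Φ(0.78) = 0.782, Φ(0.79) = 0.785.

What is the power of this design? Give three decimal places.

Power ≈ 0.782

z_β = |p₁−p₂|·√(n/[p₁q₁+p₂q₂]) − z_{α/2}
    = 0.09 · √(396/0.4275) − 1.960
    = 0.09 · 30.4354 − 1.960
    = 2.7392 − 1.960 = 0.7792 → 0.78
Power = Φ(0.78) = 0.782.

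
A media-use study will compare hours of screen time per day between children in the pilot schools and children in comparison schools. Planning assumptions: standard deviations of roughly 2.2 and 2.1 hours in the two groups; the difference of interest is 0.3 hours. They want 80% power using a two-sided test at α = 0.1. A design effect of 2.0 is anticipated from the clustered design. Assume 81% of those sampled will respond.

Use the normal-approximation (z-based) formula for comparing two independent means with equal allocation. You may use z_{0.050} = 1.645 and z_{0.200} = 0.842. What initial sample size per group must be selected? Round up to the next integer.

n = (z_{α/2} + z_β)² · (σ₁² + σ₂²) / δ²
  = (1.645 + 0.842)² · (2.2² + 2.1² = 9.25) / 0.3²
  = 6.1852 · 9.25 / 0.09
  = 635.70
Design effect: 2.0 × 635.70 = 1271.40.
Adjust for 81% response: 1271.40 / 0.81 = 1569.62.
Round up → n = 1570 per group.

n = 1570 per group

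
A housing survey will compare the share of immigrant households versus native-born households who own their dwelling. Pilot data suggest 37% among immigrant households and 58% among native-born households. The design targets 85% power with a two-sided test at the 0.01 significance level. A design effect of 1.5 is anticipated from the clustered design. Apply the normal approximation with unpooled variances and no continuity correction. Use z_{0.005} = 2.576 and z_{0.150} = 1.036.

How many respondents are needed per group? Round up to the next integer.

n = (z_{α/2} + z_β)² · [p₁(1−p₁) + p₂(1−p₂)] / (p₁ − p₂)²
  = (2.576 + 1.036)² · (0.37·0.63 + 0.58·0.42) / (-0.21)²
  = (3.612)² · (0.2331 + 0.2436) / 0.0441
  = 13.0465 · 0.4767 / 0.0441
  = 141.03
Design effect: 1.5 × 141.03 = 211.54.
Round up → n = 212 per group.

n = 212 per group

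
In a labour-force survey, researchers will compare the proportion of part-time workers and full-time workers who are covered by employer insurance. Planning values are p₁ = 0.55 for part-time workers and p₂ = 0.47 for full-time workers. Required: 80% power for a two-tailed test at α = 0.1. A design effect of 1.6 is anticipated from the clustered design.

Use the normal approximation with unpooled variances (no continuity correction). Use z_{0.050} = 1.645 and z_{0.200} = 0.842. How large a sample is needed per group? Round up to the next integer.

n = (z_{α/2} + z_β)² · [p₁(1−p₁) + p₂(1−p₂)] / (p₁ − p₂)²
  = (1.645 + 0.842)² · (0.55·0.45 + 0.47·0.53) / (0.08)²
  = (2.487)² · (0.2475 + 0.2491) / 0.0064
  = 6.1852 · 0.4966 / 0.0064
  = 479.93
Design effect: 1.6 × 479.93 = 767.89.
Round up → n = 768 per group.

n = 768 per group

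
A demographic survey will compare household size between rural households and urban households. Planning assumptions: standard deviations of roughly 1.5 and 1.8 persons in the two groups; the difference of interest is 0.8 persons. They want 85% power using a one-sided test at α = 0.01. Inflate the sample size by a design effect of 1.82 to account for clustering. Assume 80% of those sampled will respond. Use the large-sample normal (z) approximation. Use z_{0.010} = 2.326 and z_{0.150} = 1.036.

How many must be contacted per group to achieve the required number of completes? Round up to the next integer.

n = (z_α + z_β)² · (σ₁² + σ₂²) / δ²
  = (2.326 + 1.036)² · (1.5² + 1.8² = 5.49) / 0.8²
  = 11.3030 · 5.49 / 0.64
  = 96.96
Design effect: 1.82 × 96.96 = 176.47.
Adjust for 80% response: 176.47 / 0.80 = 220.58.
Round up → n = 221 per group.

n = 221 per group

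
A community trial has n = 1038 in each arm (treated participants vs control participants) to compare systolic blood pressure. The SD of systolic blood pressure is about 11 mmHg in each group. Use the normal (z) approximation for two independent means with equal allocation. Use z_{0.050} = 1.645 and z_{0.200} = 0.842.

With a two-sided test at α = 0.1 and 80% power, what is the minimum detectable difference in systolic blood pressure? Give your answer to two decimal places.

Minimum detectable difference ≈ 1.20 mmHg

δ = (z_{α/2} + z_β) · √((σ₁²+σ₂²)/n)
  = (1.645 + 0.842) · √(242/1038)
  = 2.487 · √0.23314
  = 2.487 · 0.4828
  = 1.2008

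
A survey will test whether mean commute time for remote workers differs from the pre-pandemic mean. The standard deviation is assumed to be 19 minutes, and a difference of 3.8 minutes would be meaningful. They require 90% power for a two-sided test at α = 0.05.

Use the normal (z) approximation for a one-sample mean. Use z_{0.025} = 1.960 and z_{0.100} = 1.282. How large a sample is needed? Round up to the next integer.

n = 263

n = (z_{α/2} + z_β)² · σ² / δ²
  = (1.960 + 1.282)² · 19² / 3.8²
  = 10.5106 · 361 / 14.44
  = 262.76
Round up → n = 263.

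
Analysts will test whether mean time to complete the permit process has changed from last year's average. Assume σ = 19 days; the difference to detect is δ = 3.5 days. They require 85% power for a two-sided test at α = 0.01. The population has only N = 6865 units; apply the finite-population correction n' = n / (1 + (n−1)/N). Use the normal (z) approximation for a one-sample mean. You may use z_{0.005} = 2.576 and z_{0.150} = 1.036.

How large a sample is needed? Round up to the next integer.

n = (z_{α/2} + z_β)² · σ² / δ²
  = (2.576 + 1.036)² · 19² / 3.5²
  = 13.0465 · 361 / 12.25
  = 384.47
Finite-population correction (N = 6865): 384.47 / (1 + (384.47 − 1)/6865) = 364.13.
Round up → n = 365.

n = 365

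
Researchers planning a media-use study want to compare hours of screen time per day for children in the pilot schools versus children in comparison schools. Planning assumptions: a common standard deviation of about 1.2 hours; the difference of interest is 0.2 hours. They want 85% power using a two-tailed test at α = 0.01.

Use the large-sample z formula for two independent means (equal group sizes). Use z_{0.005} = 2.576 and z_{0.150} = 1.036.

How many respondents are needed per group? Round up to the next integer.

n = (z_{α/2} + z_β)² · (σ₁² + σ₂²) / δ²
  = (2.576 + 1.036)² · (2·1.2² = 2.88) / 0.2²
  = 13.0465 · 2.88 / 0.04
  = 939.35
Round up → n = 940 per group.

n = 940 per group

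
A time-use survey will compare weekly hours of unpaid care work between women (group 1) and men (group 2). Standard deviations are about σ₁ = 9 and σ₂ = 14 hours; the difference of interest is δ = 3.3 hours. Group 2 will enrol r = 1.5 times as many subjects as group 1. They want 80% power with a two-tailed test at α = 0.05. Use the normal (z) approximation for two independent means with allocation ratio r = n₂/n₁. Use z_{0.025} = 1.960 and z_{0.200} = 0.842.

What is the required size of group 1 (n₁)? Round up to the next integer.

n₁ = (z_{α/2} + z_β)² · (σ₁² + σ₂²/r) / δ²
   = (1.960 + 0.842)² · (9² + 14²/1.5) / 3.3²
   = 7.8512 · (81 + 130.6667) / 10.89
   = 7.8512 · 211.6667 / 10.89
   = 152.60
Round up → n₁ = 153; n₂ = r·n₁ = 1.5 × 153 = 230.

n₁ = 153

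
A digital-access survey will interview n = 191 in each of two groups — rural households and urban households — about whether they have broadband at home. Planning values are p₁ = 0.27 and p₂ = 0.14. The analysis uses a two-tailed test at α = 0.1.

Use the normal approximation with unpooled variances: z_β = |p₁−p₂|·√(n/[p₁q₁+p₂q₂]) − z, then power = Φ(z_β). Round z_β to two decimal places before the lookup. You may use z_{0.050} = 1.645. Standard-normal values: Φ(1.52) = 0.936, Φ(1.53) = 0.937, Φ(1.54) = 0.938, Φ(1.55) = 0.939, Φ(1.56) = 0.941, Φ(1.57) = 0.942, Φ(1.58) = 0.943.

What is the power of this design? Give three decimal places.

z_β = |p₁−p₂|·√(n/[p₁q₁+p₂q₂]) − z_{α/2}
    = 0.13 · √(191/0.3175) − 1.645
    = 0.13 · 24.5270 − 1.645
    = 3.1885 − 1.645 = 1.5435 → 1.54
Power = Φ(1.54) = 0.938.

Power ≈ 0.938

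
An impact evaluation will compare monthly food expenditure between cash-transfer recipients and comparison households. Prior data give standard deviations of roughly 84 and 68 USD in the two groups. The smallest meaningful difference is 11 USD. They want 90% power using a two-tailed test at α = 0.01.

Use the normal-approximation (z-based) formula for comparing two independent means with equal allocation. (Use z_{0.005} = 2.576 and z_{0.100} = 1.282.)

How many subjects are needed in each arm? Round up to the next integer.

n = 1437 per group

n = (z_{α/2} + z_β)² · (σ₁² + σ₂²) / δ²
  = (2.576 + 1.282)² · (84² + 68² = 11680) / 11²
  = 14.8842 · 11680 / 121
  = 1436.75
Round up → n = 1437 per group.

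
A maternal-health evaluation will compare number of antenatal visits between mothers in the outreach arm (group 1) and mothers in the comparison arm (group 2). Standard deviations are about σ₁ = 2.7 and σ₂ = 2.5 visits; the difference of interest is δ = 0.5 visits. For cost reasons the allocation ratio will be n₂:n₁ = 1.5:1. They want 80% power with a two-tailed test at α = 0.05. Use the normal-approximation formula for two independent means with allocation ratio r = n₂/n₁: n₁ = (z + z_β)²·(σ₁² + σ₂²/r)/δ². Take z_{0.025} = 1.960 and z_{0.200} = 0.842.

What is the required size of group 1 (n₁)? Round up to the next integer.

n₁ = 360

n₁ = (z_{α/2} + z_β)² · (σ₁² + σ₂²/r) / δ²
   = (1.960 + 0.842)² · (2.7² + 2.5²/1.5) / 0.5²
   = 7.8512 · (7.29 + 4.1667) / 0.25
   = 7.8512 · 11.4567 / 0.25
   = 359.79
Round up → n₁ = 360; n₂ = r·n₁ = 1.5 × 360 = 540.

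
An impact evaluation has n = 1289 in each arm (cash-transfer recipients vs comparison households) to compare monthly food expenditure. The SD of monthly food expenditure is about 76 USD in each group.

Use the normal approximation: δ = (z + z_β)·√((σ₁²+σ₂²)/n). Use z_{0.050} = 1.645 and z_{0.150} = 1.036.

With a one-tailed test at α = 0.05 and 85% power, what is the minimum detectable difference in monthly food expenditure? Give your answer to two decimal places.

Minimum detectable difference ≈ 8.03 USD

δ = (z_α + z_β) · √((σ₁²+σ₂²)/n)
  = (1.645 + 1.036) · √(11552/1289)
  = 2.681 · √8.962
  = 2.681 · 2.9937
  = 8.0260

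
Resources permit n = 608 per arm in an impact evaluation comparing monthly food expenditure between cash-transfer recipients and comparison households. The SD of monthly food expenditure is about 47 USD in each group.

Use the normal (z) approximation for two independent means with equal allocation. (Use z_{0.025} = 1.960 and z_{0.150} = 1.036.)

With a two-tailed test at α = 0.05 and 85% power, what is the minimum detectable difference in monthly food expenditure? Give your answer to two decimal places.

δ = (z_{α/2} + z_β) · √((σ₁²+σ₂²)/n)
  = (1.960 + 1.036) · √(4418/608)
  = 2.996 · √7.2664
  = 2.996 · 2.6956
  = 8.0761

Minimum detectable difference ≈ 8.08 USD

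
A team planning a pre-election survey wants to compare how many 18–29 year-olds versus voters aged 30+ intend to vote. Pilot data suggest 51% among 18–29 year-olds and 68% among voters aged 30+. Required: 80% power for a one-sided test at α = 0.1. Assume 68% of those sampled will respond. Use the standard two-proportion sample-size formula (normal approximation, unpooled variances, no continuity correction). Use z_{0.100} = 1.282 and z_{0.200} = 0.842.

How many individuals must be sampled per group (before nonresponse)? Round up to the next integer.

n = 108 per group

n = (z_α + z_β)² · [p₁(1−p₁) + p₂(1−p₂)] / (p₁ − p₂)²
  = (1.282 + 0.842)² · (0.51·0.49 + 0.68·0.32) / (-0.17)²
  = (2.124)² · (0.2499 + 0.2176) / 0.0289
  = 4.5114 · 0.4675 / 0.0289
  = 72.98
Adjust for 68% response: 72.98 / 0.68 = 107.32.
Round up → n = 108 per group.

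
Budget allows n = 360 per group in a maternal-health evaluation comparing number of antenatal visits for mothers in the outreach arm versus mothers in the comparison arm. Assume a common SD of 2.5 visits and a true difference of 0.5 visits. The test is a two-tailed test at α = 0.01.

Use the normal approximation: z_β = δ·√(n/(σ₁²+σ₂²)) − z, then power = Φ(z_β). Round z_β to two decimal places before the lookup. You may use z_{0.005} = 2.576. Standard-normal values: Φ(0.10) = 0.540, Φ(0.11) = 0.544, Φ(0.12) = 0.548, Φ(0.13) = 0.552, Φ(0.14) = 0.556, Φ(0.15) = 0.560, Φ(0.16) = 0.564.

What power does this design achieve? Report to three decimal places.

Power ≈ 0.544

z_β = δ·√(n/(σ₁²+σ₂²)) − z_{α/2}
    = 0.5 · √(360/12.5) − 2.576
    = 0.5 · 5.36656 − 2.576
    = 2.6833 − 2.576 = 0.1073 → 0.11
Power = Φ(0.11) = 0.544.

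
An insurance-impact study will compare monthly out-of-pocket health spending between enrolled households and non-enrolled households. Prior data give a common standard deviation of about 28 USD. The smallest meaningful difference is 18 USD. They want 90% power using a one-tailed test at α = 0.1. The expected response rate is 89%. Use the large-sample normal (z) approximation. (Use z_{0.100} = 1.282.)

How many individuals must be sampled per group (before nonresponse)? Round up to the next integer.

n = 36 per group

n = (z_α + z_β)² · (σ₁² + σ₂²) / δ²
  = (1.282 + 1.282)² · (2·28² = 1568) / 18²
  = 6.5741 · 1568 / 324
  = 31.82
Adjust for 89% response: 31.82 / 0.89 = 35.75.
Round up → n = 36 per group.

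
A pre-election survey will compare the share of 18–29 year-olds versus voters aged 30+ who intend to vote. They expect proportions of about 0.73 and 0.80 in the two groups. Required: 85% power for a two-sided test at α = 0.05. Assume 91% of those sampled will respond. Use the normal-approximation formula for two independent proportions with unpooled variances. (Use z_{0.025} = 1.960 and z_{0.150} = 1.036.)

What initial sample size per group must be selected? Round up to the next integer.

n = 719 per group

n = (z_{α/2} + z_β)² · [p₁(1−p₁) + p₂(1−p₂)] / (p₁ − p₂)²
  = (1.960 + 1.036)² · (0.73·0.27 + 0.80·0.20) / (-0.07)²
  = (2.996)² · (0.1971 + 0.1600) / 0.0049
  = 8.9760 · 0.3571 / 0.0049
  = 654.15
Adjust for 91% response: 654.15 / 0.91 = 718.85.
Round up → n = 719 per group.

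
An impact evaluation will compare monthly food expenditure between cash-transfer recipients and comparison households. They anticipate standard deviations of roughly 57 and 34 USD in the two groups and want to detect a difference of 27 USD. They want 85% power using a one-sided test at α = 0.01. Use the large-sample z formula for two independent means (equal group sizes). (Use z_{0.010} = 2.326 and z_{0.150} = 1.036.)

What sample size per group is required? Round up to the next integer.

n = (z_α + z_β)² · (σ₁² + σ₂²) / δ²
  = (2.326 + 1.036)² · (57² + 34² = 4405) / 27²
  = 11.3030 · 4405 / 729
  = 68.30
Round up → n = 69 per group.

n = 69 per group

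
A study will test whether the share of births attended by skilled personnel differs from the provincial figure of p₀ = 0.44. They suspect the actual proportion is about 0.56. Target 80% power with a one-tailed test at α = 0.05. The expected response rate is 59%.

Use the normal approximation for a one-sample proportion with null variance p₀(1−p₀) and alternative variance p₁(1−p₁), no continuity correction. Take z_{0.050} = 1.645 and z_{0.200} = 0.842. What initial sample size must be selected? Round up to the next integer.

n = [z_α·√(p₀q₀) + z_β·√(p₁q₁)]² / (p₁ − p₀)²
  = [1.645·√(0.44·0.56) + 0.842·√(0.56·0.44)]² / (0.12)²
  = [1.645·0.4964 + 0.842·0.4964]² / 0.0144
  = [1.2345]² / 0.0144
  = 105.84
Adjust for 59% response: 105.84 / 0.59 = 179.38.
Round up → n = 180.

n = 180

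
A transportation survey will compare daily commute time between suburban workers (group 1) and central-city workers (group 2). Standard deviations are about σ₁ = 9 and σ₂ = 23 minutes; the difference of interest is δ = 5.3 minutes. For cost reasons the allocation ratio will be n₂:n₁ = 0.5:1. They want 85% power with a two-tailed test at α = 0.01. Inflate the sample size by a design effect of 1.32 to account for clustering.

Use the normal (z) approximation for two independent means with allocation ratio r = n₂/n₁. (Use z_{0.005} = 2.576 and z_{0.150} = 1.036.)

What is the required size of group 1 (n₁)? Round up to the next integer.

n₁ = (z_{α/2} + z_β)² · (σ₁² + σ₂²/r) / δ²
   = (2.576 + 1.036)² · (9² + 23²/0.5) / 5.3²
   = 13.0465 · (81 + 1058) / 28.09
   = 13.0465 · 1139 / 28.09
   = 529.01
Design effect: 1.32 × 529.01 = 698.30.
Round up → n₁ = 699; n₂ = r·n₁ = 0.5 × 699 = 350.

n₁ = 699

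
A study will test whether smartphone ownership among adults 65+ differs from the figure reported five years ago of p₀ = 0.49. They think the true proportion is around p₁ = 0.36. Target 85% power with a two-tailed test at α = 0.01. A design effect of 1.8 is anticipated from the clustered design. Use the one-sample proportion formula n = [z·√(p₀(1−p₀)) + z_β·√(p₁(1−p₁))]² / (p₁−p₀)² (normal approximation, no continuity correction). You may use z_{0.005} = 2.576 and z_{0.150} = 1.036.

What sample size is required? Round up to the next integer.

n = 340

n = [z_{α/2}·√(p₀q₀) + z_β·√(p₁q₁)]² / (p₁ − p₀)²
  = [2.576·√(0.49·0.51) + 1.036·√(0.36·0.64)]² / (-0.13)²
  = [2.576·0.4999 + 1.036·0.4800]² / 0.0169
  = [1.7850]² / 0.0169
  = 188.54
Design effect: 1.8 × 188.54 = 339.37.
Round up → n = 340.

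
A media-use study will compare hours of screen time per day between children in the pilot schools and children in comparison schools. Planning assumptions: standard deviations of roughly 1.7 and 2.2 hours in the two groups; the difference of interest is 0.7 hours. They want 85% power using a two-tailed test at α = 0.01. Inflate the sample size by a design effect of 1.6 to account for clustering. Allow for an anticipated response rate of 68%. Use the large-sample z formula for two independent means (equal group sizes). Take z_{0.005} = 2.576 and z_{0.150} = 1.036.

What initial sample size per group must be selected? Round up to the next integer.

n = 485 per group

n = (z_{α/2} + z_β)² · (σ₁² + σ₂²) / δ²
  = (2.576 + 1.036)² · (1.7² + 2.2² = 7.73) / 0.7²
  = 13.0465 · 7.73 / 0.49
  = 205.82
Design effect: 1.6 × 205.82 = 329.31.
Adjust for 68% response: 329.31 / 0.68 = 484.27.
Round up → n = 485 per group.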